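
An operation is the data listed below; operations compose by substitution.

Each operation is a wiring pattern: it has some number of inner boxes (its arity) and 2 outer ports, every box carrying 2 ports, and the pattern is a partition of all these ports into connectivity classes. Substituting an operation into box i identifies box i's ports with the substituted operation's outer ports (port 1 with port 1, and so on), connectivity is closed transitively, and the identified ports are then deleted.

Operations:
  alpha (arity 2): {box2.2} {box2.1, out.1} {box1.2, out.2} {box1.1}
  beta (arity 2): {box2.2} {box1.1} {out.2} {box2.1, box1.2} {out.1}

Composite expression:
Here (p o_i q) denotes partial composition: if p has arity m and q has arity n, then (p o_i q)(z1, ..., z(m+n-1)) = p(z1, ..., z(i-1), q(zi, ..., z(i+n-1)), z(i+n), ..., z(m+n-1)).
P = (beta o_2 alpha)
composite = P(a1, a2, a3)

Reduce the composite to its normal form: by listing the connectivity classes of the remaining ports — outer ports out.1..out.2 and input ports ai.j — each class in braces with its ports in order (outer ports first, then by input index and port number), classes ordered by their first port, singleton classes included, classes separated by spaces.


{out.1} {out.2} {a1.1} {a1.2, a3.1} {a2.1} {a2.2} {a3.2}

Treat the ports identified at beta as solder joints: merge, then drop.
stage alpha: inputs (a2, a3), connectivity {out.1, a3.1} {out.2, a2.2} {a2.1} {a3.2}, out.j its boundary
stage beta: inputs (a1, a2, a3), connectivity {out.1} {out.2} {a1.1} {a1.2, a3.1} {a2.1} {a2.2} {a3.2}, out.j its boundary


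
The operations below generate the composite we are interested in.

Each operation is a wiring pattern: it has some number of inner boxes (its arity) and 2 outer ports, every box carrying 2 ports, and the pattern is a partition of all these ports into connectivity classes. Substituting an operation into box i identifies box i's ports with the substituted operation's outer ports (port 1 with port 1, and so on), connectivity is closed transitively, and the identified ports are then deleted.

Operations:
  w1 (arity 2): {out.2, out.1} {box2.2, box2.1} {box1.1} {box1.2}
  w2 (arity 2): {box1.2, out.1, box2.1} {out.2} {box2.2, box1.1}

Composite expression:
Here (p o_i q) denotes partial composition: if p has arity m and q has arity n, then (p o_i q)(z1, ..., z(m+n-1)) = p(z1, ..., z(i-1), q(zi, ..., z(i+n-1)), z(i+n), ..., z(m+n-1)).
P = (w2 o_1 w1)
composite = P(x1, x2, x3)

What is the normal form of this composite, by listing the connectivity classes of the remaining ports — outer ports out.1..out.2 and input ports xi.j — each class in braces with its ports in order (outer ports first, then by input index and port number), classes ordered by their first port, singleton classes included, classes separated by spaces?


{out.1, x3.1, x3.2} {out.2} {x1.1} {x1.2} {x2.1, x2.2}


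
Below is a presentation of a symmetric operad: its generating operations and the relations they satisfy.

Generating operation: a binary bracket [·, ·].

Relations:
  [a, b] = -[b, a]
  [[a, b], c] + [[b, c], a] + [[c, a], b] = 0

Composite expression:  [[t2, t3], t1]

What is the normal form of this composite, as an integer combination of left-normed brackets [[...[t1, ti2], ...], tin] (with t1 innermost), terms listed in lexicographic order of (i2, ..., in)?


-[[t1, t2], t3] + [[t1, t3], t2]

Left-normed coefficients sit on the t1-initial expansion words.
Composite bracket: [[t2, t3], t1]
Full expansion: 4 signed words from ab - ba (2^2 = 4).
Keep just the words that open with t1:
  word t1t2t3 has sign -1, contributing -[[t1, t2], t3]
  word t1t3t2 has sign +1, contributing +[[t1, t3], t2]


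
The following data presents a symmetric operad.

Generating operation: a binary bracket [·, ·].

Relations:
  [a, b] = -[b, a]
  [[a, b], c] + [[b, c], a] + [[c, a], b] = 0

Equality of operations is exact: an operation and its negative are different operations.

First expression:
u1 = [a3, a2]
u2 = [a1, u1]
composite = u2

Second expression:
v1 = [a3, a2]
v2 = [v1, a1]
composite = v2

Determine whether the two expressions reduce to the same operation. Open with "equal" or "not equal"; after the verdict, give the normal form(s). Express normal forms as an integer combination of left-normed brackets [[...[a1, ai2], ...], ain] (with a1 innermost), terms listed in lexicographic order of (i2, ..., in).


not equal; the first gives -[[a1, a2], a3] + [[a1, a3], a2] and the second [[a1, a2], a3] - [[a1, a3], a2]


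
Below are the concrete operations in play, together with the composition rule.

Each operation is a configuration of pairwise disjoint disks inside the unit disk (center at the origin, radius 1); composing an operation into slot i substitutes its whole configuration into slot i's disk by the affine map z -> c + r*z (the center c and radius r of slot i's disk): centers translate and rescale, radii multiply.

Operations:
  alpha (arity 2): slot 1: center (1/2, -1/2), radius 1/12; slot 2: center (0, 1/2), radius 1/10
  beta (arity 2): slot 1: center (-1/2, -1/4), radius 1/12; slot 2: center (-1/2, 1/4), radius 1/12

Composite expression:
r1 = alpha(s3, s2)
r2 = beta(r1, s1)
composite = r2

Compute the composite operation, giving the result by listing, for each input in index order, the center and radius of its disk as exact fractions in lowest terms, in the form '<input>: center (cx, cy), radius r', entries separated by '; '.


s1: center (-1/2, 1/4), radius 1/12; s2: center (-1/2, -5/24), radius 1/120; s3: center (-11/24, -7/24), radius 1/144


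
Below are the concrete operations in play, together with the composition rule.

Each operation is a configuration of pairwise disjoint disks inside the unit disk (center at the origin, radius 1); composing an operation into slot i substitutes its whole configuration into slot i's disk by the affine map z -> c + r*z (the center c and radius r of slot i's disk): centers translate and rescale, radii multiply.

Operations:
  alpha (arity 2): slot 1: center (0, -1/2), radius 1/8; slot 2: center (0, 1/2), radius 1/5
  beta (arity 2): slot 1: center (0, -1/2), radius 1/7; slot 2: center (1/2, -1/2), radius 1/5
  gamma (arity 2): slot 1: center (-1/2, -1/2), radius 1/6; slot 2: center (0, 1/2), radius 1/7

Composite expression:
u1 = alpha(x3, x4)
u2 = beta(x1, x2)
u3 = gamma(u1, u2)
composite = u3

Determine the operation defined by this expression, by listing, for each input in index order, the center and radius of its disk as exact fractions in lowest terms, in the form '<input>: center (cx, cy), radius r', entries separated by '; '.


x1: center (0, 3/7), radius 1/49; x2: center (1/14, 3/7), radius 1/35; x3: center (-1/2, -7/12), radius 1/48; x4: center (-1/2, -5/12), radius 1/30


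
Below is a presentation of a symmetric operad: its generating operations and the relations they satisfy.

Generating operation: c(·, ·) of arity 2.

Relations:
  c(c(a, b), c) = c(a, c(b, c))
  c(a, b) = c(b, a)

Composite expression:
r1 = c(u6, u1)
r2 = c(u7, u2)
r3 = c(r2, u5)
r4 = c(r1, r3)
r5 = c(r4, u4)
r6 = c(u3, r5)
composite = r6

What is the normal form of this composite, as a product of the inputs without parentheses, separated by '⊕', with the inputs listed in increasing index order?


With c associative and commutative, the u-input set is all that matters.
c(u6, u1) unparenthesizes to u6 ⊕ u1
c(u7, u2) unparenthesizes to u7 ⊕ u2
c(c(u7, u2), u5) unparenthesizes to u7 ⊕ u2 ⊕ u5
c(c(u6, u1), c(c(u7, u2), u5)) unparenthesizes to u6 ⊕ u1 ⊕ u7 ⊕ u2 ⊕ u5
c(c(c(u6, u1), c(c(u7, u2), u5)), u4) unparenthesizes to u6 ⊕ u1 ⊕ u7 ⊕ u2 ⊕ u5 ⊕ u4
c(u3, c(c(c(u6, u1), c(c(u7, u2), u5)), u4)) unparenthesizes to u3 ⊕ u6 ⊕ u1 ⊕ u7 ⊕ u2 ⊕ u5 ⊕ u4
the factors in increasing index order: u1 ⊕ u2 ⊕ u3 ⊕ u4 ⊕ u5 ⊕ u6 ⊕ u7

u1 ⊕ u2 ⊕ u3 ⊕ u4 ⊕ u5 ⊕ u6 ⊕ u7


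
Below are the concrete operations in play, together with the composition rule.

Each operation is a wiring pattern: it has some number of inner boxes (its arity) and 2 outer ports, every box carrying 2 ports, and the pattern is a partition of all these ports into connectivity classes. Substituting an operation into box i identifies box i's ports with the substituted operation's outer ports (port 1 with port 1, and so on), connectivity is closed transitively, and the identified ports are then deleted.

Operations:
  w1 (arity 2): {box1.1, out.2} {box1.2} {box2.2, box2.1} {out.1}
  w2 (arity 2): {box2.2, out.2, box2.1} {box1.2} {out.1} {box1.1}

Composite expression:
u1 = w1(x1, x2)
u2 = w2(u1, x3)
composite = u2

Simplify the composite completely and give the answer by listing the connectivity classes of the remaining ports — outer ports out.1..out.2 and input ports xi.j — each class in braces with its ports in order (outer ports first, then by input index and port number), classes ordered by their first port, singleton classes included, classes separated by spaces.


{out.1} {out.2, x3.1, x3.2} {x1.1} {x1.2} {x2.1, x2.2}

Reachability decides: close wires over w2-identified ports.
the subtree at w1 composes to {out.1} {out.2, x1.1} {x1.2} {x2.1, x2.2} on (x1, x2); out.j = own outer ports
the subtree at w2 composes to {out.1} {out.2, x3.1, x3.2} {x1.1} {x1.2} {x2.1, x2.2} on (x1, x2, x3); out.j = own outer ports


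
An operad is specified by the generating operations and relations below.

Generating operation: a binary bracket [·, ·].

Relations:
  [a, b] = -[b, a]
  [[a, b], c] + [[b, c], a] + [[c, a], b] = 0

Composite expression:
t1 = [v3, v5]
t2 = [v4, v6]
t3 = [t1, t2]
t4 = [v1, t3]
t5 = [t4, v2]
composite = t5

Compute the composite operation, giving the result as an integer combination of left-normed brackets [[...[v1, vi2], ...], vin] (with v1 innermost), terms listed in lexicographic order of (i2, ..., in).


Expand each bracket as ab - ba; the v1-initial words give the coefficients.
Composite bracket: [[v1, [[v3, v5], [v4, v6]]], v2]
Expanding via [a, b] = ab - ba: 32 signed words (2^5 = 32).
Only words starting with v1 matter:
  v1v3v5v4v6v2 appears with sign +1, giving the term +[[[[[v1, v3], v5], v4], v6], v2]
  v1v3v5v6v4v2 appears with sign -1, giving the term -[[[[[v1, v3], v5], v6], v4], v2]
  v1v4v6v3v5v2 appears with sign -1, giving the term -[[[[[v1, v4], v6], v3], v5], v2]
  v1v4v6v5v3v2 appears with sign +1, giving the term +[[[[[v1, v4], v6], v5], v3], v2]
  v1v5v3v4v6v2 appears with sign -1, giving the term -[[[[[v1, v5], v3], v4], v6], v2]
  v1v5v3v6v4v2 appears with sign +1, giving the term +[[[[[v1, v5], v3], v6], v4], v2]
  v1v6v4v3v5v2 appears with sign +1, giving the term +[[[[[v1, v6], v4], v3], v5], v2]
  v1v6v4v5v3v2 appears with sign -1, giving the term -[[[[[v1, v6], v4], v5], v3], v2]

[[[[[v1, v3], v5], v4], v6], v2] - [[[[[v1, v3], v5], v6], v4], v2] - [[[[[v1, v4], v6], v3], v5], v2] + [[[[[v1, v4], v6], v5], v3], v2] - [[[[[v1, v5], v3], v4], v6], v2] + [[[[[v1, v5], v3], v6], v4], v2] + [[[[[v1, v6], v4], v3], v5], v2] - [[[[[v1, v6], v4], v5], v3], v2]


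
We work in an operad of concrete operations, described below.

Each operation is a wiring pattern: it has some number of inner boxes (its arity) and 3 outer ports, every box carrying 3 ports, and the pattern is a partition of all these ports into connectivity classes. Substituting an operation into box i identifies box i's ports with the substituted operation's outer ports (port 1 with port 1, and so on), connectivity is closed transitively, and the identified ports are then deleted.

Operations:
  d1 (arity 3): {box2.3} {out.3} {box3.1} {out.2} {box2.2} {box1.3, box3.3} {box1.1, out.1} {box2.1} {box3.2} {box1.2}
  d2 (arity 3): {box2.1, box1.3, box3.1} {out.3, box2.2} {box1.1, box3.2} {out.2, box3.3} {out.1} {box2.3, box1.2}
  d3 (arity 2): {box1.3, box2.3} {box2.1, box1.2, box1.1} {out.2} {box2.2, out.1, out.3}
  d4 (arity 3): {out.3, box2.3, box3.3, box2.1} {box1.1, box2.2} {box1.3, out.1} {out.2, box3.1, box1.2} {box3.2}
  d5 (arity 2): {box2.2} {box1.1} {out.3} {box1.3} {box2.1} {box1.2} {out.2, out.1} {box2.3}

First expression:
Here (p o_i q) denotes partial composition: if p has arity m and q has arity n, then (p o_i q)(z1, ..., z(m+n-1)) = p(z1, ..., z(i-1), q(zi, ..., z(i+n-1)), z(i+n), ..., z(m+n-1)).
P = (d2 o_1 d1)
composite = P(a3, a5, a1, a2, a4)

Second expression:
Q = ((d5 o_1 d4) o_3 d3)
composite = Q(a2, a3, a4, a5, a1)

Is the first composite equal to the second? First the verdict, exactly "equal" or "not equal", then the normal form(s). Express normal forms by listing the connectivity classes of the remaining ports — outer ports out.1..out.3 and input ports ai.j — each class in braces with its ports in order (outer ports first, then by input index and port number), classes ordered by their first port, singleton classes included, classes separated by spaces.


not equal; first: {out.1} {out.2, a4.3} {out.3, a2.2} {a1.1} {a1.2} {a1.3, a3.3} {a2.1, a4.1} {a2.3} {a3.1, a4.2} {a3.2} {a5.1} {a5.2} {a5.3}; second: {out.1, out.2} {out.3} {a1.1} {a1.2} {a1.3} {a2.1, a3.2} {a2.2, a3.1, a3.3, a5.2} {a2.3} {a4.1, a4.2, a5.1} {a4.3, a5.3}


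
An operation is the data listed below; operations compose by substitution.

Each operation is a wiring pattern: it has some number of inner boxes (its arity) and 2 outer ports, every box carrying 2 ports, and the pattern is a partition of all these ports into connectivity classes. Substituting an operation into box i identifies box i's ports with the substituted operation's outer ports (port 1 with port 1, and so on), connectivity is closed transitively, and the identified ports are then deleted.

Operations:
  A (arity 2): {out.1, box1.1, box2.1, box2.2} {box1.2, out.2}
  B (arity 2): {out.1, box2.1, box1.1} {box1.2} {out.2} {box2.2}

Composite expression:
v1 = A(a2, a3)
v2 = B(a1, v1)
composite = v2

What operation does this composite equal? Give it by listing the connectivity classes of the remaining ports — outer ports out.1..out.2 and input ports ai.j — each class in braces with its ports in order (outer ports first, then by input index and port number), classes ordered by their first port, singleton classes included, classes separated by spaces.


Two ports join when wires chain via B-identified ports.
through A, on inputs (a2, a3): {out.1, a2.1, a3.1, a3.2} {out.2, a2.2} (out.j = stage outer ports)
through B, on inputs (a1, a2, a3): {out.1, a1.1, a2.1, a3.1, a3.2} {out.2} {a1.2} {a2.2} (out.j = stage outer ports)

{out.1, a1.1, a2.1, a3.1, a3.2} {out.2} {a1.2} {a2.2}


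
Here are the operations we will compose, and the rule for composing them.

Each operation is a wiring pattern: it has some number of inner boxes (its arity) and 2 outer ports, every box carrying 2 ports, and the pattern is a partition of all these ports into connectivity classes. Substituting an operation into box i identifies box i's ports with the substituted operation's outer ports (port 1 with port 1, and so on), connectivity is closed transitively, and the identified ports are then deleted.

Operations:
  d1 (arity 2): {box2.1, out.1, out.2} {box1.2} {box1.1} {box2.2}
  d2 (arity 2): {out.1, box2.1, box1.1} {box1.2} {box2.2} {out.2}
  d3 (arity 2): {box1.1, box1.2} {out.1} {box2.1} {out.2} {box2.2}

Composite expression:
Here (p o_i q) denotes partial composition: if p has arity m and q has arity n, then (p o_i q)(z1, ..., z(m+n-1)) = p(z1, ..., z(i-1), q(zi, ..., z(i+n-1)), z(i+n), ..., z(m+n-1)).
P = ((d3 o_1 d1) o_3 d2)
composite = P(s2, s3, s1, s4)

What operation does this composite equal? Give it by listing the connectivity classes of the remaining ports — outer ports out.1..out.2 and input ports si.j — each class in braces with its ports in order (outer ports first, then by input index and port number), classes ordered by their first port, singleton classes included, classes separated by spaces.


{out.1} {out.2} {s1.1, s4.1} {s1.2} {s2.1} {s2.2} {s3.1} {s3.2} {s4.2}


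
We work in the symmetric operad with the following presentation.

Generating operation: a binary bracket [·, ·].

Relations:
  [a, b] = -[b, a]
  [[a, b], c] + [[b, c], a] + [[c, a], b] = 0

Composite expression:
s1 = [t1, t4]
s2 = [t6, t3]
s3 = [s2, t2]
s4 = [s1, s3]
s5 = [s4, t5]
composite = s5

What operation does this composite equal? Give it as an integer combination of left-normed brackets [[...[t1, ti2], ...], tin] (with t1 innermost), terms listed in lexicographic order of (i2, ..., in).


[[[[[t1, t4], t2], t3], t6], t5] - [[[[[t1, t4], t2], t6], t3], t5] - [[[[[t1, t4], t3], t6], t2], t5] + [[[[[t1, t4], t6], t3], t2], t5]

Left-normed coefficients sit on the t1-initial expansion words.
Composite bracket: [[[t1, t4], [[t6, t3], t2]], t5]
Each bracket splits as ab - ba, giving 32 signed words (2^5 = 32).
Only words starting with t1 matter:
  sign of t1t4t2t3t6t5 is +1, so it contributes +[[[[[t1, t4], t2], t3], t6], t5]
  sign of t1t4t2t6t3t5 is -1, so it contributes -[[[[[t1, t4], t2], t6], t3], t5]
  sign of t1t4t3t6t2t5 is -1, so it contributes -[[[[[t1, t4], t3], t6], t2], t5]
  sign of t1t4t6t3t2t5 is +1, so it contributes +[[[[[t1, t4], t6], t3], t2], t5]


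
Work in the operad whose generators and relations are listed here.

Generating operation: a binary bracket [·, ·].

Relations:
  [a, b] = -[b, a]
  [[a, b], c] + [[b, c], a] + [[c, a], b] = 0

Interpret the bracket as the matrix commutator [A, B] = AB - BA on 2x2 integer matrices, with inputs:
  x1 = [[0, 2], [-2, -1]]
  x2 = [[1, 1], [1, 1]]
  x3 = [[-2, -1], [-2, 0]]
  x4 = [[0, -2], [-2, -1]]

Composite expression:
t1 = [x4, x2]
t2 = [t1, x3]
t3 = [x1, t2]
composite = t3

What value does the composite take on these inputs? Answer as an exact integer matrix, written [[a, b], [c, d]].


[[8, 14], [10, -8]]

[x4, x2] = [[0, 1], [-1, 0]]
[[x4, x2], x3] = [[-3, 2], [2, 3]]
[x1, [[x4, x2], x3]] = [[8, 14], [10, -8]]


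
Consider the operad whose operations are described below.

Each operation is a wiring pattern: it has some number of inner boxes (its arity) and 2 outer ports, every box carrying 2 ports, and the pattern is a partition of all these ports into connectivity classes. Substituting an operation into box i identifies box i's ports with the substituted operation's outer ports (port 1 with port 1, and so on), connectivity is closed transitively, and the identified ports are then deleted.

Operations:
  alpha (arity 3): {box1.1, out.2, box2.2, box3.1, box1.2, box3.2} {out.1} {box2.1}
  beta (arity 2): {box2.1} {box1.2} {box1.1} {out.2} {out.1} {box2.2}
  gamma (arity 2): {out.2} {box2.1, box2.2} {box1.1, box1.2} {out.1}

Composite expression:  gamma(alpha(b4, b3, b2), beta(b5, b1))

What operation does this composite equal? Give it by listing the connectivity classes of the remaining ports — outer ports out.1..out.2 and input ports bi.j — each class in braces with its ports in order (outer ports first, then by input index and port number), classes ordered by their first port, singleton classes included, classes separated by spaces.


{out.1} {out.2} {b1.1} {b1.2} {b2.1, b2.2, b3.2, b4.1, b4.2} {b3.1} {b5.1} {b5.2}


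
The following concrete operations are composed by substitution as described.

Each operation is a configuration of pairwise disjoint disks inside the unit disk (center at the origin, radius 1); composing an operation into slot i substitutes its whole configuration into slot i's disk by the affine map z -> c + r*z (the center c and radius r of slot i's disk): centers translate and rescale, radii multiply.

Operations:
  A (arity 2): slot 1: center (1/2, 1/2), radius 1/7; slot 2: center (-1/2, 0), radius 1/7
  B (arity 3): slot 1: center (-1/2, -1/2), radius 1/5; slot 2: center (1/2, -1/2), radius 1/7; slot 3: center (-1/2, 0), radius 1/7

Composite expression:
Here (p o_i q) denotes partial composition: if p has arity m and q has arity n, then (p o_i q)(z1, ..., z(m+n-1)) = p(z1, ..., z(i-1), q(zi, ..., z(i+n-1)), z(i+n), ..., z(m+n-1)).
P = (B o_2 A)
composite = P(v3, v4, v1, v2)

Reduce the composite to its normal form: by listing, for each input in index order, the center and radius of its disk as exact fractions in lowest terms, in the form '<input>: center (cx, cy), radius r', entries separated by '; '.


v1: center (3/7, -1/2), radius 1/49; v2: center (-1/2, 0), radius 1/7; v3: center (-1/2, -1/2), radius 1/5; v4: center (4/7, -3/7), radius 1/49


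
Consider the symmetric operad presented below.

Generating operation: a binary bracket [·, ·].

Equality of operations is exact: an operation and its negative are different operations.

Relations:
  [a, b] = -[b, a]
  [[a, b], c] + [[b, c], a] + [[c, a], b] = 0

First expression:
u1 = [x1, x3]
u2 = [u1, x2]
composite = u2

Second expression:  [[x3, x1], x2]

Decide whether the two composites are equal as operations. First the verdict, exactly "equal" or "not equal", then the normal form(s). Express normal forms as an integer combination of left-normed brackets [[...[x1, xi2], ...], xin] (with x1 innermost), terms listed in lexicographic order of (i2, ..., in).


not equal; the first gives [[x1, x3], x2] and the second -[[x1, x3], x2]

The first expression, normalized: [[x1, x3], x2]
The second expression, normalized: -[[x1, x3], x2]
No match — not equal.


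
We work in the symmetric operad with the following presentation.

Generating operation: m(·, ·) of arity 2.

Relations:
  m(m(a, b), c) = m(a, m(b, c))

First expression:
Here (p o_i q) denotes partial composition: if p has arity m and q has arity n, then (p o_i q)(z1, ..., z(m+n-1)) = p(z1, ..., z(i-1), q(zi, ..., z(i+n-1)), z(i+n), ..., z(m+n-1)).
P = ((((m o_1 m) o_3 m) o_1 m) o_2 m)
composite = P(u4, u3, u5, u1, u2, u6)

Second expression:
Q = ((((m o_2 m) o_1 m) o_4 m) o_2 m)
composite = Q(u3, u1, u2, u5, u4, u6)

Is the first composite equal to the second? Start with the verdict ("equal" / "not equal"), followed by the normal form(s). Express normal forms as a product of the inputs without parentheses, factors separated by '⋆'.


not equal; first: u4 ⋆ u3 ⋆ u5 ⋆ u1 ⋆ u2 ⋆ u6; second: u3 ⋆ u1 ⋆ u2 ⋆ u5 ⋆ u4 ⋆ u6


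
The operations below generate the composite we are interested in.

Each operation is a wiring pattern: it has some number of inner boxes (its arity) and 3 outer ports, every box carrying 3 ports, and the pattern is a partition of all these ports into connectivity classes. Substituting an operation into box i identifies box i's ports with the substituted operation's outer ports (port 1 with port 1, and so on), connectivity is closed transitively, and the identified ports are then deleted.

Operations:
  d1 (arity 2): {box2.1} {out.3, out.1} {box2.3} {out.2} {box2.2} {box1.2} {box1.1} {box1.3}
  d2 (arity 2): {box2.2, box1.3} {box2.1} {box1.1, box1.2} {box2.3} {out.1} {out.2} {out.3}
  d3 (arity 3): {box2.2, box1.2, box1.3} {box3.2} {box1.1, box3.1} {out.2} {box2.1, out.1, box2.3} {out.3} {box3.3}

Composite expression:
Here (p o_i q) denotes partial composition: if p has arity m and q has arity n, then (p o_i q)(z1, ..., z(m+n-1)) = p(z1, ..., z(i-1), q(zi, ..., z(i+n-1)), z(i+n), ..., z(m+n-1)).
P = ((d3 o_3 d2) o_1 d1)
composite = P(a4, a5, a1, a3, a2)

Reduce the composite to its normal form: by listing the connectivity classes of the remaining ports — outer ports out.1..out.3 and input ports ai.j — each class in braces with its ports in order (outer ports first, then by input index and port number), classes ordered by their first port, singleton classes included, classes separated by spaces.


Reachability decides: close wires over d3-identified ports.
d1 over (a4, a5) gives {out.1, out.3} {out.2} {a4.1} {a4.2} {a4.3} {a5.1} {a5.2} {a5.3}, out.j being that stage's outer ports
d2 over (a3, a2) gives {out.1} {out.2} {out.3} {a2.1} {a2.2, a3.3} {a2.3} {a3.1, a3.2}, out.j being that stage's outer ports
d3 over (a4, a5, a1, a3, a2) gives {out.1, a1.1, a1.3} {out.2} {out.3} {a1.2} {a2.1} {a2.2, a3.3} {a2.3} {a3.1, a3.2} {a4.1} {a4.2} {a4.3} {a5.1} {a5.2} {a5.3}, out.j being that stage's outer ports

{out.1, a1.1, a1.3} {out.2} {out.3} {a1.2} {a2.1} {a2.2, a3.3} {a2.3} {a3.1, a3.2} {a4.1} {a4.2} {a4.3} {a5.1} {a5.2} {a5.3}


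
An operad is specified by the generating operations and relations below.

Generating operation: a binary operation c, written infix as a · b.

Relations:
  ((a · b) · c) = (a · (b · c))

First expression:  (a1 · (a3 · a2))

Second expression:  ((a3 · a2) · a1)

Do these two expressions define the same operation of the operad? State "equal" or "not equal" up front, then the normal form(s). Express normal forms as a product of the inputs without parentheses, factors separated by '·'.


not equal: they reduce to a1 · a3 · a2 and a3 · a2 · a1

Normal form of the first expression: a1 · a3 · a2
Normal form of the second expression: a3 · a2 · a1
No match — not equal.


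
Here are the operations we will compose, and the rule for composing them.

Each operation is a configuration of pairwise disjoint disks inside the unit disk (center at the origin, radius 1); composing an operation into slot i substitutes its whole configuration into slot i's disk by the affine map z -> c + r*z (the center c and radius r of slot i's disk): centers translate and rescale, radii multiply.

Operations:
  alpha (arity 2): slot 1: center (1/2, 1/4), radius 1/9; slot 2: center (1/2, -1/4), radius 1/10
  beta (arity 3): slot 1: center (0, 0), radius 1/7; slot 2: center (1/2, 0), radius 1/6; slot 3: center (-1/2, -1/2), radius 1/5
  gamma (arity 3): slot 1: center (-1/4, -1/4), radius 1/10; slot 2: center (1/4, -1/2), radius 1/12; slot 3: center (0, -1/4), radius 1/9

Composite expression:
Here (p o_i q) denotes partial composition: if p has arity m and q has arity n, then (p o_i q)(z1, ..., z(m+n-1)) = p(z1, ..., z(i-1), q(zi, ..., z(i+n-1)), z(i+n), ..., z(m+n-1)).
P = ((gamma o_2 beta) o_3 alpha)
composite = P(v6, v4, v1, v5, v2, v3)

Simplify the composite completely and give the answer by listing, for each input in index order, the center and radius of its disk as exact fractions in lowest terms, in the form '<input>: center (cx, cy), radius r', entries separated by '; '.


Nesting under gamma composes maps z -> c + r*z down each v-path.
input v6: composing its 1 substitution step yields center (-1/4, -1/4), radius 1/10
input v4: composing its 2 substitution steps yields center (1/4, -1/2), radius 1/84
input v1: composing its 3 substitution steps yields center (43/144, -143/288), radius 1/648
input v5: composing its 3 substitution steps yields center (43/144, -145/288), radius 1/720
input v2: composing its 2 substitution steps yields center (5/24, -13/24), radius 1/60
input v3: composing its 1 substitution step yields center (0, -1/4), radius 1/9

v1: center (43/144, -143/288), radius 1/648; v2: center (5/24, -13/24), radius 1/60; v3: center (0, -1/4), radius 1/9; v4: center (1/4, -1/2), radius 1/84; v5: center (43/144, -145/288), radius 1/720; v6: center (-1/4, -1/4), radius 1/10


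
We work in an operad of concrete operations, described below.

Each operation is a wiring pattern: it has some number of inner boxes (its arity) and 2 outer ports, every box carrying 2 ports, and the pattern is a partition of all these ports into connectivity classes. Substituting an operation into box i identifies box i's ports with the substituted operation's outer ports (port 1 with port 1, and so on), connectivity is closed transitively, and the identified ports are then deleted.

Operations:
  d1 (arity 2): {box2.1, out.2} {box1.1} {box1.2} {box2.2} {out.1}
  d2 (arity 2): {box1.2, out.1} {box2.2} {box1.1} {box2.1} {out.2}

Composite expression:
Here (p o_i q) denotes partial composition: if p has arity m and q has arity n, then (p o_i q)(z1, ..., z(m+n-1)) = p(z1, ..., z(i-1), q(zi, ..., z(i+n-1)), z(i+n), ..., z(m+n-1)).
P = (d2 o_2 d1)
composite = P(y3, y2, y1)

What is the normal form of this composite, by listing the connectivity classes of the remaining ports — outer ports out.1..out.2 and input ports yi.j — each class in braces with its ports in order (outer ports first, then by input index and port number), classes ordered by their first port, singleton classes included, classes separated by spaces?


{out.1, y3.2} {out.2} {y1.1} {y1.2} {y2.1} {y2.2} {y3.1}

After gluing at d2, chains via deleted ports link the y-ports.
composing d1 on (y2, y1), with out.j its own outer ports: {out.1} {out.2, y1.1} {y1.2} {y2.1} {y2.2}
composing d2 on (y3, y2, y1), with out.j its own outer ports: {out.1, y3.2} {out.2} {y1.1} {y1.2} {y2.1} {y2.2} {y3.1}


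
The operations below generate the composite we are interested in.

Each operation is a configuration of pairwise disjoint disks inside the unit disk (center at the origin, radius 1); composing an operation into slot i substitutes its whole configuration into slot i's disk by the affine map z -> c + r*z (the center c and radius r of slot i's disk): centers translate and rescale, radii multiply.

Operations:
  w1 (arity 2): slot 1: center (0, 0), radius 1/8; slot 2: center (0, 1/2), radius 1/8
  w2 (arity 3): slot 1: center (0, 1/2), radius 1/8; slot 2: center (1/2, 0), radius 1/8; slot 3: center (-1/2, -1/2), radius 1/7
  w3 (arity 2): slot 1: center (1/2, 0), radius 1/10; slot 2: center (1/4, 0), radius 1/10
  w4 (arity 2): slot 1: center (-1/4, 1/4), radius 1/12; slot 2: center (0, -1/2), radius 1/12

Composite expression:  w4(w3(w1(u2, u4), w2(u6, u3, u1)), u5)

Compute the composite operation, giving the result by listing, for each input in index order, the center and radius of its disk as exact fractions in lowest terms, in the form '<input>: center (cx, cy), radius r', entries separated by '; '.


u1: center (-7/30, 59/240), radius 1/840; u2: center (-5/24, 1/4), radius 1/960; u3: center (-9/40, 1/4), radius 1/960; u4: center (-5/24, 61/240), radius 1/960; u5: center (0, -1/2), radius 1/12; u6: center (-11/48, 61/240), radius 1/960

Affine substitution under w4: radii multiply and u-centers shift.
for u2, the 3-step affine chain lands on center (-5/24, 1/4), radius 1/960
for u4, the 3-step affine chain lands on center (-5/24, 61/240), radius 1/960
for u6, the 3-step affine chain lands on center (-11/48, 61/240), radius 1/960
for u3, the 3-step affine chain lands on center (-9/40, 1/4), radius 1/960
for u1, the 3-step affine chain lands on center (-7/30, 59/240), radius 1/840
for u5, the 1-step affine chain lands on center (0, -1/2), radius 1/12


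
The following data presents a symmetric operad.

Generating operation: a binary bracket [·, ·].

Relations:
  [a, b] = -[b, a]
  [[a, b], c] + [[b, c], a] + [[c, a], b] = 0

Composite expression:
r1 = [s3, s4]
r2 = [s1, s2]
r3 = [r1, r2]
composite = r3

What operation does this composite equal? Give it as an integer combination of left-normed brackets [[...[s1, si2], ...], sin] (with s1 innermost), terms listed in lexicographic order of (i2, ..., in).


-[[[s1, s2], s3], s4] + [[[s1, s2], s4], s3]

In the tensor algebra, words opening s1 carry the s1-anchored form.
Composite bracket: [[s3, s4], [s1, s2]]
Under [a, b] = ab - ba we get 8 signed associative words (2^3 = 8).
Only words starting with s1 matter:
  from s1s2s3s4, sign -1: term -[[[s1, s2], s3], s4]
  from s1s2s4s3, sign +1: term +[[[s1, s2], s4], s3]


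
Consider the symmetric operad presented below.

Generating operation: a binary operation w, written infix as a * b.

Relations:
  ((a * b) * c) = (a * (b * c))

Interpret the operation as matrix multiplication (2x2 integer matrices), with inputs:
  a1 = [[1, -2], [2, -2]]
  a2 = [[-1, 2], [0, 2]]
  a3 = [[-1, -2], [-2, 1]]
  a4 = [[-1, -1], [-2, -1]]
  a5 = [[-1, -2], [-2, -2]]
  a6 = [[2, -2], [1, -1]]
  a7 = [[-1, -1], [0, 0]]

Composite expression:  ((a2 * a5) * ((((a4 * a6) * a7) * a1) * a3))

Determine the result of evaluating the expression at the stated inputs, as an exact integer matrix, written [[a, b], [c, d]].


(a2 * a5) = [[-3, -2], [-4, -4]]
(a4 * a6) = [[-3, 3], [-5, 5]]
((a4 * a6) * a7) = [[3, 3], [5, 5]]
(((a4 * a6) * a7) * a1) = [[9, -12], [15, -20]]
((((a4 * a6) * a7) * a1) * a3) = [[15, -30], [25, -50]]
((a2 * a5) * ((((a4 * a6) * a7) * a1) * a3)) = [[-95, 190], [-160, 320]]

[[-95, 190], [-160, 320]]


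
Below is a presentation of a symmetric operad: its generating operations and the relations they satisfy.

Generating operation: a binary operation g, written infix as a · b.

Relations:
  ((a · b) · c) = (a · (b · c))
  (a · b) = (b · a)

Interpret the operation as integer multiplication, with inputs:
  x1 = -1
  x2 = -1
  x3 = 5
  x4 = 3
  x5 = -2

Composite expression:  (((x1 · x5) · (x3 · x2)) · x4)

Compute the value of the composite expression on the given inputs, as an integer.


-30


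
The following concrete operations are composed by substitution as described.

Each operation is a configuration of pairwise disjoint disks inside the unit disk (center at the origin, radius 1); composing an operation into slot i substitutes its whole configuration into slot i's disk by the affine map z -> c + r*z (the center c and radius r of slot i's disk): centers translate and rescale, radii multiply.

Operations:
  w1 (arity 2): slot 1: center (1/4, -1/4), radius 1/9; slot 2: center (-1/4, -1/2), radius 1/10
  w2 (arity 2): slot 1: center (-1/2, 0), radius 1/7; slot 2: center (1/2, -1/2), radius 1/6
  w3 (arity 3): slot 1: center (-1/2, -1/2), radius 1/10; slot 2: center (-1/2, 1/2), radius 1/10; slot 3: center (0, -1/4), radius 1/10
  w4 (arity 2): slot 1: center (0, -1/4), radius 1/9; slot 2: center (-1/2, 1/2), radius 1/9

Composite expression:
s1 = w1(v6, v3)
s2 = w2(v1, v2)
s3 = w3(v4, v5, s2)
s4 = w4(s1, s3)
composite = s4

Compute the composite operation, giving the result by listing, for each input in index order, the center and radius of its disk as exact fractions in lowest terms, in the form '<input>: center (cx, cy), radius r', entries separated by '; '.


v1: center (-91/180, 17/36), radius 1/630; v2: center (-89/180, 7/15), radius 1/540; v3: center (-1/36, -11/36), radius 1/90; v4: center (-5/9, 4/9), radius 1/90; v5: center (-5/9, 5/9), radius 1/90; v6: center (1/36, -5/18), radius 1/81

Each v-disk chains the slot maps above it in w4; radii multiply.
v6: after 2 affine steps, its disk has center (1/36, -5/18), radius 1/81
v3: after 2 affine steps, its disk has center (-1/36, -11/36), radius 1/90
v4: after 2 affine steps, its disk has center (-5/9, 4/9), radius 1/90
v5: after 2 affine steps, its disk has center (-5/9, 5/9), radius 1/90
v1: after 3 affine steps, its disk has center (-91/180, 17/36), radius 1/630
v2: after 3 affine steps, its disk has center (-89/180, 7/15), radius 1/540


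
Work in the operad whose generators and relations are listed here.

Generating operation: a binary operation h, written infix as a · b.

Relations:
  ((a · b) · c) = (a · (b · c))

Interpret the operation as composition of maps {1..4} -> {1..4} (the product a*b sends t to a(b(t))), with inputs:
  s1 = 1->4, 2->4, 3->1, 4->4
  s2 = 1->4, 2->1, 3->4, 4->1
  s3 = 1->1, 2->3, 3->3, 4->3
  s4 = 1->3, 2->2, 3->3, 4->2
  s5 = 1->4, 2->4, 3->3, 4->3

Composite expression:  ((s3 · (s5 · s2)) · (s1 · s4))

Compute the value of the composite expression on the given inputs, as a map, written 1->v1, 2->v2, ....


1->3, 2->3, 3->3, 4->3

(s5 · s2) = 1->3, 2->4, 3->3, 4->4
(s3 · (s5 · s2)) = 1->3, 2->3, 3->3, 4->3
(s1 · s4) = 1->1, 2->4, 3->1, 4->4
((s3 · (s5 · s2)) · (s1 · s4)) = 1->3, 2->3, 3->3, 4->3


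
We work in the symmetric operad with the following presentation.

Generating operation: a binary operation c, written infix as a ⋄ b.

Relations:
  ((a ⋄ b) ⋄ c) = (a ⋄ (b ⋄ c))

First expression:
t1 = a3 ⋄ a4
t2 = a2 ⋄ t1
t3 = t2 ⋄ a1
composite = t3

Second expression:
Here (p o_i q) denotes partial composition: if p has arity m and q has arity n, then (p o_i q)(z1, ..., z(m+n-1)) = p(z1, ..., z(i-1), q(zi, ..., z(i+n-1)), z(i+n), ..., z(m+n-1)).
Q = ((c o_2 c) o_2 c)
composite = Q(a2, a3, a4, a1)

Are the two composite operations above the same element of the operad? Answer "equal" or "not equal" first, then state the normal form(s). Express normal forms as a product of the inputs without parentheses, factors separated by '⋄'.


equal; both compose to a2 ⋄ a3 ⋄ a4 ⋄ a1

Reducing the first expression gives a2 ⋄ a3 ⋄ a4 ⋄ a1
Reducing the second expression gives a2 ⋄ a3 ⋄ a4 ⋄ a1
Both agree, so they are equal.


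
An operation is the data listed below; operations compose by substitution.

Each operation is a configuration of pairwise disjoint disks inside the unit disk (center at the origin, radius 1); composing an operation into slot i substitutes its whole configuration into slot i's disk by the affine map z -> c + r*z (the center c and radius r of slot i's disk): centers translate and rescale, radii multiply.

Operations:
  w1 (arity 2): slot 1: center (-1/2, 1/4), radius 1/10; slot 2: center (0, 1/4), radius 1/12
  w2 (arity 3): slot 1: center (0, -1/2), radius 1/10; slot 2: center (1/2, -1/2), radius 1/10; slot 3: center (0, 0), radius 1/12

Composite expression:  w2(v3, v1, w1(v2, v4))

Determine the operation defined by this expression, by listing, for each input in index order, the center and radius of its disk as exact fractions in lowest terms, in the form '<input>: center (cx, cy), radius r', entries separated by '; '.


Nesting under w2 composes maps z -> c + r*z down each v-path.
tracing v3 down its 1-map path: center (0, -1/2), radius 1/10
tracing v1 down its 1-map path: center (1/2, -1/2), radius 1/10
tracing v2 down its 2-map path: center (-1/24, 1/48), radius 1/120
tracing v4 down its 2-map path: center (0, 1/48), radius 1/144

v1: center (1/2, -1/2), radius 1/10; v2: center (-1/24, 1/48), radius 1/120; v3: center (0, -1/2), radius 1/10; v4: center (0, 1/48), radius 1/144


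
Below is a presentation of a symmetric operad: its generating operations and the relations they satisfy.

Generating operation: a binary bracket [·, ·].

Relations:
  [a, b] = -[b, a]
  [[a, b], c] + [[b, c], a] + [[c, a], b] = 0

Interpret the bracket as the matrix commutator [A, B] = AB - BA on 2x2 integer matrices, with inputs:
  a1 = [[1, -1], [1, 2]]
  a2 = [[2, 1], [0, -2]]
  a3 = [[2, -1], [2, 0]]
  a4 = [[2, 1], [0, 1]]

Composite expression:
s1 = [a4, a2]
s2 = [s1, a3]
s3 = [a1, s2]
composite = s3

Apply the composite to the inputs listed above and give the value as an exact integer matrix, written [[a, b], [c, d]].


[[-6, -18], [-12, 6]]


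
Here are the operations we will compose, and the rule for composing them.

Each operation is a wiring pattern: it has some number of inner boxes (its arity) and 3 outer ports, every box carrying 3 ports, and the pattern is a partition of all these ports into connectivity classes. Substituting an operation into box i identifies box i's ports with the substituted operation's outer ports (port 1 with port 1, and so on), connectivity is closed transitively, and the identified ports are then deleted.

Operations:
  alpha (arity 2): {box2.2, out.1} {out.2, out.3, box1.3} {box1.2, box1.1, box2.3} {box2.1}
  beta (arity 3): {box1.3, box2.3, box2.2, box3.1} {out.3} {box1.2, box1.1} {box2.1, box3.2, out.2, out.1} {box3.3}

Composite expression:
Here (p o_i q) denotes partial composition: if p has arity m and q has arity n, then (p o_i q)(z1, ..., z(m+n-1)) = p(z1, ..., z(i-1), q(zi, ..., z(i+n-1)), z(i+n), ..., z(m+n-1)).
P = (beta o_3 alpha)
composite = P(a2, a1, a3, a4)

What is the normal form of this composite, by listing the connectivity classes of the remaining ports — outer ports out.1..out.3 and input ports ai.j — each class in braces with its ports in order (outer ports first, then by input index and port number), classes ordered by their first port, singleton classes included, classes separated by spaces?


Reachability decides: close wires over beta-identified ports.
stage alpha: inputs (a3, a4), connectivity {out.1, a4.2} {out.2, out.3, a3.3} {a3.1, a3.2, a4.3} {a4.1}, out.j its boundary
stage beta: inputs (a2, a1, a3, a4), connectivity {out.1, out.2, a1.1, a3.3} {out.3} {a1.2, a1.3, a2.3, a4.2} {a2.1, a2.2} {a3.1, a3.2, a4.3} {a4.1}, out.j its boundary

{out.1, out.2, a1.1, a3.3} {out.3} {a1.2, a1.3, a2.3, a4.2} {a2.1, a2.2} {a3.1, a3.2, a4.3} {a4.1}


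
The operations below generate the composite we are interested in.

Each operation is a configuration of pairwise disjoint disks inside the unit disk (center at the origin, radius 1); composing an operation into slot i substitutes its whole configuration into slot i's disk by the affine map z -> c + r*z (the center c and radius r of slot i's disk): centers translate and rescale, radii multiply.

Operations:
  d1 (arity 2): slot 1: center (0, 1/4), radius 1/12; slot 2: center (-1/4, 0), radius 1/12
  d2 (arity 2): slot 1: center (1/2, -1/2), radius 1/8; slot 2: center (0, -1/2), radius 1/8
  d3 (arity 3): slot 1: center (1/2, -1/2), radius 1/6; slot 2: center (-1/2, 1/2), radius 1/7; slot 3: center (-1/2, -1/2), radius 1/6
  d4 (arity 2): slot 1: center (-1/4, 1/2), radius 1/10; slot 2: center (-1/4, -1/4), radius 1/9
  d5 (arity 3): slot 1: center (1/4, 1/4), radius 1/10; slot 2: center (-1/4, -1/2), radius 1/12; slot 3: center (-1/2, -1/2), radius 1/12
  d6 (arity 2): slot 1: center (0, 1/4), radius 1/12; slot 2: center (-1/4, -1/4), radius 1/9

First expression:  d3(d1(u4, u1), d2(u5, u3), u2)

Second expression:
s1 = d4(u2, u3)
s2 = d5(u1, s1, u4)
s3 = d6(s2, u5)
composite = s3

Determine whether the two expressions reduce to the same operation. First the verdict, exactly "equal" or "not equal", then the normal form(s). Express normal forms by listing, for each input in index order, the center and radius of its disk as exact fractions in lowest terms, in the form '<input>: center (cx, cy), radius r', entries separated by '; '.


not equal: they reduce to u1: center (11/24, -1/2), radius 1/72; u2: center (-1/2, -1/2), radius 1/6; u3: center (-1/2, 3/7), radius 1/56; u4: center (1/2, -11/24), radius 1/72; u5: center (-3/7, 3/7), radius 1/56 and u1: center (1/48, 13/48), radius 1/120; u2: center (-13/576, 61/288), radius 1/1440; u3: center (-13/576, 119/576), radius 1/1296; u4: center (-1/24, 5/24), radius 1/144; u5: center (-1/4, -1/4), radius 1/9

Normal form of the first expression: u1: center (11/24, -1/2), radius 1/72; u2: center (-1/2, -1/2), radius 1/6; u3: center (-1/2, 3/7), radius 1/56; u4: center (1/2, -11/24), radius 1/72; u5: center (-3/7, 3/7), radius 1/56
Normal form of the second expression: u1: center (1/48, 13/48), radius 1/120; u2: center (-13/576, 61/288), radius 1/1440; u3: center (-13/576, 119/576), radius 1/1296; u4: center (-1/24, 5/24), radius 1/144; u5: center (-1/4, -1/4), radius 1/9
Distinct normal forms: not equal.
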